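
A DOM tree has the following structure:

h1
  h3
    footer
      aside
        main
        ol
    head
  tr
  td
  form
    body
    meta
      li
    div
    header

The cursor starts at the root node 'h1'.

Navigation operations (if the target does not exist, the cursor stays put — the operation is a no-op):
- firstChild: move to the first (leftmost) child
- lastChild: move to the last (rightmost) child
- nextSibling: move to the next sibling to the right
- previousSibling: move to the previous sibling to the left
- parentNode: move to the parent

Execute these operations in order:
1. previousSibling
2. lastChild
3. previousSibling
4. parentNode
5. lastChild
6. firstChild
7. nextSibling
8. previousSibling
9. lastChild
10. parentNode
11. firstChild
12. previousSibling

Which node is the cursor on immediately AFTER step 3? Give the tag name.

After 1 (previousSibling): h1 (no-op, stayed)
After 2 (lastChild): form
After 3 (previousSibling): td

Answer: td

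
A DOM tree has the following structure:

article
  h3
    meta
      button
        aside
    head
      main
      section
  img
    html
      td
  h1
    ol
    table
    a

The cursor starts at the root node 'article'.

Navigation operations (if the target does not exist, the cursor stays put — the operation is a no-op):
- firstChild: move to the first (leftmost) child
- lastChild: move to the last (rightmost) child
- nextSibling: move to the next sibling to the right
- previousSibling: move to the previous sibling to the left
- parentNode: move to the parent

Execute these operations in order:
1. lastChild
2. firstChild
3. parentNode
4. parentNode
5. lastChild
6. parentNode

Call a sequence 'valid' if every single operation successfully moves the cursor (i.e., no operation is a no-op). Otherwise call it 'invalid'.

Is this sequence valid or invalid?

After 1 (lastChild): h1
After 2 (firstChild): ol
After 3 (parentNode): h1
After 4 (parentNode): article
After 5 (lastChild): h1
After 6 (parentNode): article

Answer: valid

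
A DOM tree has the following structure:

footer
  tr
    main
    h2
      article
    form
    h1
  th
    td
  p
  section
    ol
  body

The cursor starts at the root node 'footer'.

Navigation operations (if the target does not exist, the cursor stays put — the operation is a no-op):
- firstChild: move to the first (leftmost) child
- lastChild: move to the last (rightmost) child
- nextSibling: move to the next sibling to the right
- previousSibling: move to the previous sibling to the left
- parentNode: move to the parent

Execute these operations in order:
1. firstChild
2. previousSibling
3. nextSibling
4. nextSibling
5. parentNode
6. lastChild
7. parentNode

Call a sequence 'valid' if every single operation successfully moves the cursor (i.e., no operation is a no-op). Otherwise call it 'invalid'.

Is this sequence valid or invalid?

Answer: invalid

Derivation:
After 1 (firstChild): tr
After 2 (previousSibling): tr (no-op, stayed)
After 3 (nextSibling): th
After 4 (nextSibling): p
After 5 (parentNode): footer
After 6 (lastChild): body
After 7 (parentNode): footer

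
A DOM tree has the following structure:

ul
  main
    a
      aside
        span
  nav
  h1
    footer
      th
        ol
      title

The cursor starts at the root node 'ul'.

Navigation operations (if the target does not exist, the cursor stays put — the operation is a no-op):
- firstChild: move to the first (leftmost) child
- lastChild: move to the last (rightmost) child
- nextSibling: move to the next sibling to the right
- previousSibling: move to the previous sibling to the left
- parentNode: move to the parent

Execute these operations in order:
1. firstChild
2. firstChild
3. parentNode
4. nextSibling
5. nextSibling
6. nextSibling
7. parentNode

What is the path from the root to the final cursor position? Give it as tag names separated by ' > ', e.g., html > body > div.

Answer: ul

Derivation:
After 1 (firstChild): main
After 2 (firstChild): a
After 3 (parentNode): main
After 4 (nextSibling): nav
After 5 (nextSibling): h1
After 6 (nextSibling): h1 (no-op, stayed)
After 7 (parentNode): ul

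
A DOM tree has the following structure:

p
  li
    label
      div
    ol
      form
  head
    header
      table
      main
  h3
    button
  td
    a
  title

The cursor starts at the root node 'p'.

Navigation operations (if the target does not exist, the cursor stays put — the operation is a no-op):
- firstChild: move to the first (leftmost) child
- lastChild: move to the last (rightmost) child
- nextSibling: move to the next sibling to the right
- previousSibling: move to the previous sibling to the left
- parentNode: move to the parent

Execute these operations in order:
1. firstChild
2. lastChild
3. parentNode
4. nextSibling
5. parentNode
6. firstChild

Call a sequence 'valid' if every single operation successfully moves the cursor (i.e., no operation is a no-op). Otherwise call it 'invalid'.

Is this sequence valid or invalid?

Answer: valid

Derivation:
After 1 (firstChild): li
After 2 (lastChild): ol
After 3 (parentNode): li
After 4 (nextSibling): head
After 5 (parentNode): p
After 6 (firstChild): li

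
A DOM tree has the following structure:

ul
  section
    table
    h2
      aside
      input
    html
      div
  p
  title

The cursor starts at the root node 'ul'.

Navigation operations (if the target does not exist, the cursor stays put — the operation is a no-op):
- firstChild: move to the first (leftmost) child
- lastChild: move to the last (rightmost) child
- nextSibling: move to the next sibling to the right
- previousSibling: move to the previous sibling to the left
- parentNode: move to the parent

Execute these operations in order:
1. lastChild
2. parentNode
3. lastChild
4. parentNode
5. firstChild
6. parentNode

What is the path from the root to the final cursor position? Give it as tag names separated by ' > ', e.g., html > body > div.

After 1 (lastChild): title
After 2 (parentNode): ul
After 3 (lastChild): title
After 4 (parentNode): ul
After 5 (firstChild): section
After 6 (parentNode): ul

Answer: ul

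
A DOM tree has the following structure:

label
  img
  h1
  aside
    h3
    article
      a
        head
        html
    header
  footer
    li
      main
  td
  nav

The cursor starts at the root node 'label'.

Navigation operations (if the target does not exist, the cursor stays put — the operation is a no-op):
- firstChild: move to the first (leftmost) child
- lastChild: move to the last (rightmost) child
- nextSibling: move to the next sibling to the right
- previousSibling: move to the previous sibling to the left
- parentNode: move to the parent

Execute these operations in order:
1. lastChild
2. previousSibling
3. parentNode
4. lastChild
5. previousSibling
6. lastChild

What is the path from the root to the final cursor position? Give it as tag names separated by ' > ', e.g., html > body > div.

After 1 (lastChild): nav
After 2 (previousSibling): td
After 3 (parentNode): label
After 4 (lastChild): nav
After 5 (previousSibling): td
After 6 (lastChild): td (no-op, stayed)

Answer: label > td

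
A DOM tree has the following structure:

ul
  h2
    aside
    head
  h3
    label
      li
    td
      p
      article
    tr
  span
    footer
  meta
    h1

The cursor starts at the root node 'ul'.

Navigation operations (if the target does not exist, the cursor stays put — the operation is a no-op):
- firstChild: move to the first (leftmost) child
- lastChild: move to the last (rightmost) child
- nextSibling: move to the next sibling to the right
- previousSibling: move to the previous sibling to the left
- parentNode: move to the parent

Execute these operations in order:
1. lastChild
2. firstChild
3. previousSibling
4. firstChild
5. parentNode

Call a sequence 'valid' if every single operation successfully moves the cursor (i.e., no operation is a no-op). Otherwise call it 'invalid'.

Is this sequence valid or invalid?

Answer: invalid

Derivation:
After 1 (lastChild): meta
After 2 (firstChild): h1
After 3 (previousSibling): h1 (no-op, stayed)
After 4 (firstChild): h1 (no-op, stayed)
After 5 (parentNode): meta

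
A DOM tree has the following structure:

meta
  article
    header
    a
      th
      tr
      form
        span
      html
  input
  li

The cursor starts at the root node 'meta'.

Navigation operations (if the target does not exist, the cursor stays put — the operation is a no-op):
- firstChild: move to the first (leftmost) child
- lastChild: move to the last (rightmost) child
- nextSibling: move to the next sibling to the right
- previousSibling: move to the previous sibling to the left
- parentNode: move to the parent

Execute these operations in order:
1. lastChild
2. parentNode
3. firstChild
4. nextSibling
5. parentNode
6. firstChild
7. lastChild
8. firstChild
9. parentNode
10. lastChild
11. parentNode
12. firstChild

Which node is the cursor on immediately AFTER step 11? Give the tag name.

Answer: a

Derivation:
After 1 (lastChild): li
After 2 (parentNode): meta
After 3 (firstChild): article
After 4 (nextSibling): input
After 5 (parentNode): meta
After 6 (firstChild): article
After 7 (lastChild): a
After 8 (firstChild): th
After 9 (parentNode): a
After 10 (lastChild): html
After 11 (parentNode): a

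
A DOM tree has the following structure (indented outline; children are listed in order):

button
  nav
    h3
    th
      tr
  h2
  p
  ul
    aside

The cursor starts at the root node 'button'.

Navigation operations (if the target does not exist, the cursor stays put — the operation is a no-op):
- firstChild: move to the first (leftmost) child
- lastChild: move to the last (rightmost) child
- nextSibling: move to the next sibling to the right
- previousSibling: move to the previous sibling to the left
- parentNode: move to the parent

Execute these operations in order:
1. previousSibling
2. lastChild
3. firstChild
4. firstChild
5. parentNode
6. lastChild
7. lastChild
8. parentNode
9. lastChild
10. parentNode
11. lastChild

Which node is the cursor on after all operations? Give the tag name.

After 1 (previousSibling): button (no-op, stayed)
After 2 (lastChild): ul
After 3 (firstChild): aside
After 4 (firstChild): aside (no-op, stayed)
After 5 (parentNode): ul
After 6 (lastChild): aside
After 7 (lastChild): aside (no-op, stayed)
After 8 (parentNode): ul
After 9 (lastChild): aside
After 10 (parentNode): ul
After 11 (lastChild): aside

Answer: aside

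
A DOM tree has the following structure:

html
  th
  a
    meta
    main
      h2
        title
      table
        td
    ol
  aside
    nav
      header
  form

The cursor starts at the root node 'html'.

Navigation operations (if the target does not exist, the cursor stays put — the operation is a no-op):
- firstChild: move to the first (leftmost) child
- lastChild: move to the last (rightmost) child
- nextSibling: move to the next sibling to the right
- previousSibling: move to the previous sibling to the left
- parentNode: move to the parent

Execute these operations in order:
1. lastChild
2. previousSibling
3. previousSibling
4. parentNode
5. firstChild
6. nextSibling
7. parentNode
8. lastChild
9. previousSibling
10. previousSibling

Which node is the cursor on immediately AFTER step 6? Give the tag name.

Answer: a

Derivation:
After 1 (lastChild): form
After 2 (previousSibling): aside
After 3 (previousSibling): a
After 4 (parentNode): html
After 5 (firstChild): th
After 6 (nextSibling): a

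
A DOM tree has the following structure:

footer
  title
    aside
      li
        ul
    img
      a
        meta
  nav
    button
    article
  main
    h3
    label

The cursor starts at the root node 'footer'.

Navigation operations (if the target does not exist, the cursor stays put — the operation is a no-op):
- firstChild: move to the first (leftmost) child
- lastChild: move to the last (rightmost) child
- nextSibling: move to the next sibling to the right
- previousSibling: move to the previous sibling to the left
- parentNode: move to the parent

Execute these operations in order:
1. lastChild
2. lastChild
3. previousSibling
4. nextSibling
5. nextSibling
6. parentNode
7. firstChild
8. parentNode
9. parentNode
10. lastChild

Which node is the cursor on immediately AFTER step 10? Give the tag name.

After 1 (lastChild): main
After 2 (lastChild): label
After 3 (previousSibling): h3
After 4 (nextSibling): label
After 5 (nextSibling): label (no-op, stayed)
After 6 (parentNode): main
After 7 (firstChild): h3
After 8 (parentNode): main
After 9 (parentNode): footer
After 10 (lastChild): main

Answer: main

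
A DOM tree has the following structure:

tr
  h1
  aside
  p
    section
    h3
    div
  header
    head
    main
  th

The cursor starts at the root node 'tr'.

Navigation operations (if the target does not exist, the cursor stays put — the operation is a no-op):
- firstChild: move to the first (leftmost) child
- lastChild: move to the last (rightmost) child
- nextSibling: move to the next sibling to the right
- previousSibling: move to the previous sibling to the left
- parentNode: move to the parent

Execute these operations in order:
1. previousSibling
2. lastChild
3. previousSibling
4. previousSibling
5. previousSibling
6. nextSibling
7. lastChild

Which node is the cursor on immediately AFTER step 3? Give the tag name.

Answer: header

Derivation:
After 1 (previousSibling): tr (no-op, stayed)
After 2 (lastChild): th
After 3 (previousSibling): header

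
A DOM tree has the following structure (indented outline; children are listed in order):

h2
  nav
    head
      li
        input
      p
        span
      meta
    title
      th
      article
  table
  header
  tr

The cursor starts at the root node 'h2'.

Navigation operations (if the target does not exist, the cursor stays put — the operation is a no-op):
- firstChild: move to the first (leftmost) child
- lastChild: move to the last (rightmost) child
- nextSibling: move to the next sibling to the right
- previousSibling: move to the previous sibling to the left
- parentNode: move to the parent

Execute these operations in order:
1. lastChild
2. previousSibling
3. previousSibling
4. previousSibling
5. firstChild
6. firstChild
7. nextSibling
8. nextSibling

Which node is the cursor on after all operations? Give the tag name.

Answer: meta

Derivation:
After 1 (lastChild): tr
After 2 (previousSibling): header
After 3 (previousSibling): table
After 4 (previousSibling): nav
After 5 (firstChild): head
After 6 (firstChild): li
After 7 (nextSibling): p
After 8 (nextSibling): meta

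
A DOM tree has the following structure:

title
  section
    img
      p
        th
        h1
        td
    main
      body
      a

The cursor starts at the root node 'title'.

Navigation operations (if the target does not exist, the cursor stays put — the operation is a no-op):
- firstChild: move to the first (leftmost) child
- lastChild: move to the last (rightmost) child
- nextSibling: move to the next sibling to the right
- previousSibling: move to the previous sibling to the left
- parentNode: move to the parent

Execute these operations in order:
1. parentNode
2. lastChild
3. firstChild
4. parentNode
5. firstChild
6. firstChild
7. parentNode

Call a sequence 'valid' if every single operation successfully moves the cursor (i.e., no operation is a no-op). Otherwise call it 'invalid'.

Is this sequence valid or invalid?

Answer: invalid

Derivation:
After 1 (parentNode): title (no-op, stayed)
After 2 (lastChild): section
After 3 (firstChild): img
After 4 (parentNode): section
After 5 (firstChild): img
After 6 (firstChild): p
After 7 (parentNode): img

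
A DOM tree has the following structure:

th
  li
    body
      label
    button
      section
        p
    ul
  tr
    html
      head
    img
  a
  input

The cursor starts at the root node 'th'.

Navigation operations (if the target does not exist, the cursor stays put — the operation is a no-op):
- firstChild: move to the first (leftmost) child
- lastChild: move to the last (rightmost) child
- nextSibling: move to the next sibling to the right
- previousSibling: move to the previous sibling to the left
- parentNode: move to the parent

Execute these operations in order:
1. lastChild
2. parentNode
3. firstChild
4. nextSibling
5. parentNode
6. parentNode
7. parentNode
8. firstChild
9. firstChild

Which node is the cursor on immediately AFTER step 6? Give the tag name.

Answer: th

Derivation:
After 1 (lastChild): input
After 2 (parentNode): th
After 3 (firstChild): li
After 4 (nextSibling): tr
After 5 (parentNode): th
After 6 (parentNode): th (no-op, stayed)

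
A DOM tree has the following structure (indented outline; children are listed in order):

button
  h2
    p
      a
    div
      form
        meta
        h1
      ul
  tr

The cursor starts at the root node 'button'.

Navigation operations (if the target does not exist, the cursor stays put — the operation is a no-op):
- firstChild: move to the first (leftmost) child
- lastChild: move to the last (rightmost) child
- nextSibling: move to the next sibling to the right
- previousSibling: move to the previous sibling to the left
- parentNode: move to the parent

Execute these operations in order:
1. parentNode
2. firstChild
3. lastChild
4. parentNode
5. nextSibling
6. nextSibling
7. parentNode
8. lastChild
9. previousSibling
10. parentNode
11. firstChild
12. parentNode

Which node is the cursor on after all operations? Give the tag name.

Answer: button

Derivation:
After 1 (parentNode): button (no-op, stayed)
After 2 (firstChild): h2
After 3 (lastChild): div
After 4 (parentNode): h2
After 5 (nextSibling): tr
After 6 (nextSibling): tr (no-op, stayed)
After 7 (parentNode): button
After 8 (lastChild): tr
After 9 (previousSibling): h2
After 10 (parentNode): button
After 11 (firstChild): h2
After 12 (parentNode): button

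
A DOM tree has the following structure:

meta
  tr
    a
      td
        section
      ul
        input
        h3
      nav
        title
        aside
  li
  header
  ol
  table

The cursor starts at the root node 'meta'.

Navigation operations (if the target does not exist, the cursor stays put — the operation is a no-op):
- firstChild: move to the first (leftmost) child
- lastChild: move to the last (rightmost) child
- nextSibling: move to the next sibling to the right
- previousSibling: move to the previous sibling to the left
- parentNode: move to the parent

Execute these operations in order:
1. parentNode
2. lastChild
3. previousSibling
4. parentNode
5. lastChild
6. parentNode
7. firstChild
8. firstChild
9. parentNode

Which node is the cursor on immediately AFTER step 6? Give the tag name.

After 1 (parentNode): meta (no-op, stayed)
After 2 (lastChild): table
After 3 (previousSibling): ol
After 4 (parentNode): meta
After 5 (lastChild): table
After 6 (parentNode): meta

Answer: meta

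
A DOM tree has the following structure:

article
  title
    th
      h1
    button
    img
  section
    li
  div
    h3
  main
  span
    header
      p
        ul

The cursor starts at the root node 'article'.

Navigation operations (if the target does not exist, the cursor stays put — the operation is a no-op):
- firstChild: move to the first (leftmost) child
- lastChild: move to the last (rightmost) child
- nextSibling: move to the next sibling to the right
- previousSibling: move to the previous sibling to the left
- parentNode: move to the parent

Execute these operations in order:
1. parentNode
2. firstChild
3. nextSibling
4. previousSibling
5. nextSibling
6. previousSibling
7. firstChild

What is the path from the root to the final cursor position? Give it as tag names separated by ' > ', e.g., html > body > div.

After 1 (parentNode): article (no-op, stayed)
After 2 (firstChild): title
After 3 (nextSibling): section
After 4 (previousSibling): title
After 5 (nextSibling): section
After 6 (previousSibling): title
After 7 (firstChild): th

Answer: article > title > th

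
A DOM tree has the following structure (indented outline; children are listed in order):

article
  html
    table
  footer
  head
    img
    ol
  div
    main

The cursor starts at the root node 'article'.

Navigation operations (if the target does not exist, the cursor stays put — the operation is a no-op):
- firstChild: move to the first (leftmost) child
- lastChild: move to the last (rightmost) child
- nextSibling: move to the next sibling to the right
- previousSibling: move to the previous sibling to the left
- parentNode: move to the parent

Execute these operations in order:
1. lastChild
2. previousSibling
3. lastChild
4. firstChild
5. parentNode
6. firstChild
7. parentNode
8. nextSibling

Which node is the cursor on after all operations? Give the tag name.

Answer: div

Derivation:
After 1 (lastChild): div
After 2 (previousSibling): head
After 3 (lastChild): ol
After 4 (firstChild): ol (no-op, stayed)
After 5 (parentNode): head
After 6 (firstChild): img
After 7 (parentNode): head
After 8 (nextSibling): div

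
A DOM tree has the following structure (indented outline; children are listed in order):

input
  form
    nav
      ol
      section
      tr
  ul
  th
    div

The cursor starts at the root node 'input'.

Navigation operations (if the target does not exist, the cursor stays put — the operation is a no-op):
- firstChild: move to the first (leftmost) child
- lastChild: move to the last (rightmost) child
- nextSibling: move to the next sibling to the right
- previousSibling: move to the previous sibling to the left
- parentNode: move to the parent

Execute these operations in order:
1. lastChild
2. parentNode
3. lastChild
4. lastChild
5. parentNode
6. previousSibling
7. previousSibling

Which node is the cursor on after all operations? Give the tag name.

After 1 (lastChild): th
After 2 (parentNode): input
After 3 (lastChild): th
After 4 (lastChild): div
After 5 (parentNode): th
After 6 (previousSibling): ul
After 7 (previousSibling): form

Answer: form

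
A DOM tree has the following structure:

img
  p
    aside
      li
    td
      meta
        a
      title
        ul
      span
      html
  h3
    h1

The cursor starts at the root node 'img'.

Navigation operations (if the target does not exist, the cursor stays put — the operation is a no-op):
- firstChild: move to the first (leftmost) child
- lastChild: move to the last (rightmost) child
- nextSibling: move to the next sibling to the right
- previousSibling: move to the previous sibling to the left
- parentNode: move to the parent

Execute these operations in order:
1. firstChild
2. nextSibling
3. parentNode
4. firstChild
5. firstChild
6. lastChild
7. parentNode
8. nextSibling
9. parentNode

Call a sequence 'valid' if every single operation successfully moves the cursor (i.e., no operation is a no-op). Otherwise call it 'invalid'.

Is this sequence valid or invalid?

Answer: valid

Derivation:
After 1 (firstChild): p
After 2 (nextSibling): h3
After 3 (parentNode): img
After 4 (firstChild): p
After 5 (firstChild): aside
After 6 (lastChild): li
After 7 (parentNode): aside
After 8 (nextSibling): td
After 9 (parentNode): p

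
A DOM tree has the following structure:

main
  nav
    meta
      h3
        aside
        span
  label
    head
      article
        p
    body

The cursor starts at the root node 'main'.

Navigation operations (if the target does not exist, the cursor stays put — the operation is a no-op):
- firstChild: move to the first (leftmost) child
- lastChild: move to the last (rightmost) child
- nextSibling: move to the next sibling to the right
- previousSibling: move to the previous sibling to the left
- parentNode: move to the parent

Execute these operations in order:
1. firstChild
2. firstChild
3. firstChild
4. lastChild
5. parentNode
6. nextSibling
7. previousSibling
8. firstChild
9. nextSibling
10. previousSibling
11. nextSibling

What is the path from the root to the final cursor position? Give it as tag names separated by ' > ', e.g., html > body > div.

After 1 (firstChild): nav
After 2 (firstChild): meta
After 3 (firstChild): h3
After 4 (lastChild): span
After 5 (parentNode): h3
After 6 (nextSibling): h3 (no-op, stayed)
After 7 (previousSibling): h3 (no-op, stayed)
After 8 (firstChild): aside
After 9 (nextSibling): span
After 10 (previousSibling): aside
After 11 (nextSibling): span

Answer: main > nav > meta > h3 > span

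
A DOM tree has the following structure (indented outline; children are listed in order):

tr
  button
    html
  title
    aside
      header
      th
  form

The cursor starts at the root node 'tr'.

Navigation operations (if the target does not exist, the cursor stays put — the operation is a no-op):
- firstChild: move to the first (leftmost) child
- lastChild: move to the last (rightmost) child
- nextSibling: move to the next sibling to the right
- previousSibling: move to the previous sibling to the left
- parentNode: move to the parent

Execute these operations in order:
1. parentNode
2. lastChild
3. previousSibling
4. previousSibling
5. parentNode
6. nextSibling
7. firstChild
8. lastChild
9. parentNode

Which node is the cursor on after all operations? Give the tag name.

Answer: button

Derivation:
After 1 (parentNode): tr (no-op, stayed)
After 2 (lastChild): form
After 3 (previousSibling): title
After 4 (previousSibling): button
After 5 (parentNode): tr
After 6 (nextSibling): tr (no-op, stayed)
After 7 (firstChild): button
After 8 (lastChild): html
After 9 (parentNode): button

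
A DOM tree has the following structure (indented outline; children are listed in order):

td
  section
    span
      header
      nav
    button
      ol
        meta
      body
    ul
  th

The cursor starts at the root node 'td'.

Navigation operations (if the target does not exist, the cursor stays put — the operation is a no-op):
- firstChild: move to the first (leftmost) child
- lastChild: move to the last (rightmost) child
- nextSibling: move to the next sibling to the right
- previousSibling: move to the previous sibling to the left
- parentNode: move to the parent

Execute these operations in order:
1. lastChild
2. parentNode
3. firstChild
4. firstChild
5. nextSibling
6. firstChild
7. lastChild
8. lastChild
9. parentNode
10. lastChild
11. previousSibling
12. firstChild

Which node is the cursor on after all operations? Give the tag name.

After 1 (lastChild): th
After 2 (parentNode): td
After 3 (firstChild): section
After 4 (firstChild): span
After 5 (nextSibling): button
After 6 (firstChild): ol
After 7 (lastChild): meta
After 8 (lastChild): meta (no-op, stayed)
After 9 (parentNode): ol
After 10 (lastChild): meta
After 11 (previousSibling): meta (no-op, stayed)
After 12 (firstChild): meta (no-op, stayed)

Answer: meta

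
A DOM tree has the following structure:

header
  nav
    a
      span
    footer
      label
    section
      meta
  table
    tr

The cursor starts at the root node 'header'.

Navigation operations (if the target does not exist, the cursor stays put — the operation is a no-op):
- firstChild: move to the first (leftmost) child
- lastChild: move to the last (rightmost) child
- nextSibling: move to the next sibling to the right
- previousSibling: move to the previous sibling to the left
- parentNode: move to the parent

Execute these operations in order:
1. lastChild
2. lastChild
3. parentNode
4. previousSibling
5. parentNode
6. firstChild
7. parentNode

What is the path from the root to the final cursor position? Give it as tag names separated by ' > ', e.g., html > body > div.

Answer: header

Derivation:
After 1 (lastChild): table
After 2 (lastChild): tr
After 3 (parentNode): table
After 4 (previousSibling): nav
After 5 (parentNode): header
After 6 (firstChild): nav
After 7 (parentNode): header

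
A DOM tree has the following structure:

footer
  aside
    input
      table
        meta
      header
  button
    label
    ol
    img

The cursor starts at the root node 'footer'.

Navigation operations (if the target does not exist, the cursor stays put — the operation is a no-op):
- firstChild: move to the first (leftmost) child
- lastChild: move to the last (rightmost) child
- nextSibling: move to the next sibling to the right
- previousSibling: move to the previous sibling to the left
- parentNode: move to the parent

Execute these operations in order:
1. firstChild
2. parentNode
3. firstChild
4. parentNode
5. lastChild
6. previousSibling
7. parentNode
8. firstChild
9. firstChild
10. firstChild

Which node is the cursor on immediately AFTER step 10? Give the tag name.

After 1 (firstChild): aside
After 2 (parentNode): footer
After 3 (firstChild): aside
After 4 (parentNode): footer
After 5 (lastChild): button
After 6 (previousSibling): aside
After 7 (parentNode): footer
After 8 (firstChild): aside
After 9 (firstChild): input
After 10 (firstChild): table

Answer: table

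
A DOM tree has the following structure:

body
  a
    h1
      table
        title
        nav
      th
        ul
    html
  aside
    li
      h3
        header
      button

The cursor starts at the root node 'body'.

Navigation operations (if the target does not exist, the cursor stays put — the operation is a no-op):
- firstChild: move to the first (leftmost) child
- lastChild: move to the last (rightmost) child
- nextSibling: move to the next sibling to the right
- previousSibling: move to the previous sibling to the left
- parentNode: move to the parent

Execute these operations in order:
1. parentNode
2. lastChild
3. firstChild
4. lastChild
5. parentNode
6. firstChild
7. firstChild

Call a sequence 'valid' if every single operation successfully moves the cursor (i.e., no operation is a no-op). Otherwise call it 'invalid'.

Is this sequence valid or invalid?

Answer: invalid

Derivation:
After 1 (parentNode): body (no-op, stayed)
After 2 (lastChild): aside
After 3 (firstChild): li
After 4 (lastChild): button
After 5 (parentNode): li
After 6 (firstChild): h3
After 7 (firstChild): header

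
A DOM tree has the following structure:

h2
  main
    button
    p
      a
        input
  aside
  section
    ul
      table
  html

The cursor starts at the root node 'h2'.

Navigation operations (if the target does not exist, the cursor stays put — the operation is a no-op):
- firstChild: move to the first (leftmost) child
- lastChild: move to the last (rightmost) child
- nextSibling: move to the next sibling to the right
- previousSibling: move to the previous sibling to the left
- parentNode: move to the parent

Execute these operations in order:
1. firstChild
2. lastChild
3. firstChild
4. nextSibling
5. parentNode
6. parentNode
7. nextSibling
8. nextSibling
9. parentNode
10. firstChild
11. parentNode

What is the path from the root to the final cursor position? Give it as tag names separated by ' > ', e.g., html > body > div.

After 1 (firstChild): main
After 2 (lastChild): p
After 3 (firstChild): a
After 4 (nextSibling): a (no-op, stayed)
After 5 (parentNode): p
After 6 (parentNode): main
After 7 (nextSibling): aside
After 8 (nextSibling): section
After 9 (parentNode): h2
After 10 (firstChild): main
After 11 (parentNode): h2

Answer: h2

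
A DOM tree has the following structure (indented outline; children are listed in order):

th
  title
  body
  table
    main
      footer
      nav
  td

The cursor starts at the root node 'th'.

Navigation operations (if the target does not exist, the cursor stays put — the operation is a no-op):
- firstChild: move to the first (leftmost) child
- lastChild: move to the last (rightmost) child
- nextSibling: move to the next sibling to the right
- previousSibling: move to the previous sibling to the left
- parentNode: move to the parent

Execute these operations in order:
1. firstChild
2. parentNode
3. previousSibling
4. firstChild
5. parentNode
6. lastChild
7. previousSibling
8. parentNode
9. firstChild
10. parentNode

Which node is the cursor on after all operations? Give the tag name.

After 1 (firstChild): title
After 2 (parentNode): th
After 3 (previousSibling): th (no-op, stayed)
After 4 (firstChild): title
After 5 (parentNode): th
After 6 (lastChild): td
After 7 (previousSibling): table
After 8 (parentNode): th
After 9 (firstChild): title
After 10 (parentNode): th

Answer: th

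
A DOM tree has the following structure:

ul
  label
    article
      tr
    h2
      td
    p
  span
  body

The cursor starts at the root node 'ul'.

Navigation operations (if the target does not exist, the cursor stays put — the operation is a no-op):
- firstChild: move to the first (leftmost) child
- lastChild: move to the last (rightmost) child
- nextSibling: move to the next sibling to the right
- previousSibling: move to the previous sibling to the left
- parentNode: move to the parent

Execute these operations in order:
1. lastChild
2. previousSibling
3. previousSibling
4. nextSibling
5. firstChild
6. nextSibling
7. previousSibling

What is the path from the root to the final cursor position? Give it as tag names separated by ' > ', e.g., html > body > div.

Answer: ul > span

Derivation:
After 1 (lastChild): body
After 2 (previousSibling): span
After 3 (previousSibling): label
After 4 (nextSibling): span
After 5 (firstChild): span (no-op, stayed)
After 6 (nextSibling): body
After 7 (previousSibling): span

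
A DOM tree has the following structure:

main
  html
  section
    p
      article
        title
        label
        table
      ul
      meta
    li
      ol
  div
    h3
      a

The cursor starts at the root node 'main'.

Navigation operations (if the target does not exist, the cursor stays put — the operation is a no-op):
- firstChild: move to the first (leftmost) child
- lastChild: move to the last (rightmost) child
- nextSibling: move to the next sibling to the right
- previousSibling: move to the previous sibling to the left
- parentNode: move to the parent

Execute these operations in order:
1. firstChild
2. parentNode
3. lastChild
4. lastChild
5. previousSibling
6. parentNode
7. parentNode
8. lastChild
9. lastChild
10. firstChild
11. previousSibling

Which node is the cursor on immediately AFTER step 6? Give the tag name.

After 1 (firstChild): html
After 2 (parentNode): main
After 3 (lastChild): div
After 4 (lastChild): h3
After 5 (previousSibling): h3 (no-op, stayed)
After 6 (parentNode): div

Answer: div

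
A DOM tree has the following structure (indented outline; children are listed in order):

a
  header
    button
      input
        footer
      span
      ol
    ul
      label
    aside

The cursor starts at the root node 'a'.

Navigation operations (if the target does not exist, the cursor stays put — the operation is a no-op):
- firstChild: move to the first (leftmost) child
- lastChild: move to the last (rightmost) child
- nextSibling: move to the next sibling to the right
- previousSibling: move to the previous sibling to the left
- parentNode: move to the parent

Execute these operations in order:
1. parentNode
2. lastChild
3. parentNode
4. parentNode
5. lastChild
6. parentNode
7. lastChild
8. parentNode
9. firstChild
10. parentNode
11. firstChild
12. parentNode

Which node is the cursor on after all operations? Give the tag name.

Answer: a

Derivation:
After 1 (parentNode): a (no-op, stayed)
After 2 (lastChild): header
After 3 (parentNode): a
After 4 (parentNode): a (no-op, stayed)
After 5 (lastChild): header
After 6 (parentNode): a
After 7 (lastChild): header
After 8 (parentNode): a
After 9 (firstChild): header
After 10 (parentNode): a
After 11 (firstChild): header
After 12 (parentNode): a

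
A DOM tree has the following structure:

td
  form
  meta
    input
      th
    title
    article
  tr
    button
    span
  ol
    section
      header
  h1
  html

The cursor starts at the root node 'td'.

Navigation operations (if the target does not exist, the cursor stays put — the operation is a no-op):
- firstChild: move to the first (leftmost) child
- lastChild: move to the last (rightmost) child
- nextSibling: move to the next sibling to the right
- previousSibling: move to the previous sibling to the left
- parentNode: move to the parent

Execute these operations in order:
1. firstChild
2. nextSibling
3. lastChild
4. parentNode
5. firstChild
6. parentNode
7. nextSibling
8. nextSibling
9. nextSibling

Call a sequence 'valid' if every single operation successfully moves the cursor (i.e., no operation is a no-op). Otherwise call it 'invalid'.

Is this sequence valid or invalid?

Answer: valid

Derivation:
After 1 (firstChild): form
After 2 (nextSibling): meta
After 3 (lastChild): article
After 4 (parentNode): meta
After 5 (firstChild): input
After 6 (parentNode): meta
After 7 (nextSibling): tr
After 8 (nextSibling): ol
After 9 (nextSibling): h1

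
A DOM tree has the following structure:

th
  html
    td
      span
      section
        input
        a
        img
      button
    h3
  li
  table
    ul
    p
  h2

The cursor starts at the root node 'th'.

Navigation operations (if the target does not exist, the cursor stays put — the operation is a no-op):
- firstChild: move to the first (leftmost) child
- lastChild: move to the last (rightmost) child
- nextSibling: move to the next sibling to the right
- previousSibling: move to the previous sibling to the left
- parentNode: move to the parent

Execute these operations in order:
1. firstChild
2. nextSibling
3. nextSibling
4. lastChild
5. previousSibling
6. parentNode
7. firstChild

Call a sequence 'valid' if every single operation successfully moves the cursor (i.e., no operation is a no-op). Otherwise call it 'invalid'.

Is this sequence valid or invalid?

Answer: valid

Derivation:
After 1 (firstChild): html
After 2 (nextSibling): li
After 3 (nextSibling): table
After 4 (lastChild): p
After 5 (previousSibling): ul
After 6 (parentNode): table
After 7 (firstChild): ul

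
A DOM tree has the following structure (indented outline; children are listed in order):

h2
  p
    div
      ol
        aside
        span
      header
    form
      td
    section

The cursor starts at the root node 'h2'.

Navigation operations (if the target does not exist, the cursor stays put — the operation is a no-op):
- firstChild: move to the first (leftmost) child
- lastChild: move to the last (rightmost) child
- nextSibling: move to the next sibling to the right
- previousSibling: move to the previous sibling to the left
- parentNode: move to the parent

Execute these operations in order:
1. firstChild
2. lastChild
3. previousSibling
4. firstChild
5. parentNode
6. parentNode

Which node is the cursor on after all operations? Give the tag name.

After 1 (firstChild): p
After 2 (lastChild): section
After 3 (previousSibling): form
After 4 (firstChild): td
After 5 (parentNode): form
After 6 (parentNode): p

Answer: p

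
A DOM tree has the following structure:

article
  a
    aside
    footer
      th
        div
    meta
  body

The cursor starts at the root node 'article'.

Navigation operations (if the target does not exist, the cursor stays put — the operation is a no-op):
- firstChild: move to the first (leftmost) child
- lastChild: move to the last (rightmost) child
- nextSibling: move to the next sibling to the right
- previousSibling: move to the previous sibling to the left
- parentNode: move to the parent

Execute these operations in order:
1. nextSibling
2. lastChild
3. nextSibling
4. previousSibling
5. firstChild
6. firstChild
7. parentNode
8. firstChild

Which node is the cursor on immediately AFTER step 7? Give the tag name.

After 1 (nextSibling): article (no-op, stayed)
After 2 (lastChild): body
After 3 (nextSibling): body (no-op, stayed)
After 4 (previousSibling): a
After 5 (firstChild): aside
After 6 (firstChild): aside (no-op, stayed)
After 7 (parentNode): a

Answer: a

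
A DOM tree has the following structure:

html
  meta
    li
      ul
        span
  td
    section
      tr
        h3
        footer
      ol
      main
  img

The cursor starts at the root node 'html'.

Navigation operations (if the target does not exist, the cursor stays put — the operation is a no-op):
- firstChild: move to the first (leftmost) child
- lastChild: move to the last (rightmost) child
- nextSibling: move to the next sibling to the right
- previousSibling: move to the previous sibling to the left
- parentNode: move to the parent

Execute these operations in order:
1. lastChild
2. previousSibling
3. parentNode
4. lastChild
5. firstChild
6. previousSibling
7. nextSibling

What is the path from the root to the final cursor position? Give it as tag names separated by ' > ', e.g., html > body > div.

After 1 (lastChild): img
After 2 (previousSibling): td
After 3 (parentNode): html
After 4 (lastChild): img
After 5 (firstChild): img (no-op, stayed)
After 6 (previousSibling): td
After 7 (nextSibling): img

Answer: html > img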